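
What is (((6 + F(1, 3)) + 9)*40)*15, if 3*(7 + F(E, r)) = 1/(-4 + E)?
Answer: 14200/3 ≈ 4733.3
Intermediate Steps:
F(E, r) = -7 + 1/(3*(-4 + E))
(((6 + F(1, 3)) + 9)*40)*15 = (((6 + (85 - 21*1)/(3*(-4 + 1))) + 9)*40)*15 = (((6 + (⅓)*(85 - 21)/(-3)) + 9)*40)*15 = (((6 + (⅓)*(-⅓)*64) + 9)*40)*15 = (((6 - 64/9) + 9)*40)*15 = ((-10/9 + 9)*40)*15 = ((71/9)*40)*15 = (2840/9)*15 = 14200/3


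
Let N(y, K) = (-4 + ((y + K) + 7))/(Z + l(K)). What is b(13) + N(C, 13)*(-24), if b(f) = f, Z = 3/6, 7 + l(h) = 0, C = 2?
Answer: 1033/13 ≈ 79.462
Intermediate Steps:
l(h) = -7 (l(h) = -7 + 0 = -7)
Z = ½ (Z = 3*(⅙) = ½ ≈ 0.50000)
N(y, K) = -6/13 - 2*K/13 - 2*y/13 (N(y, K) = (-4 + ((y + K) + 7))/(½ - 7) = (-4 + ((K + y) + 7))/(-13/2) = (-4 + (7 + K + y))*(-2/13) = (3 + K + y)*(-2/13) = -6/13 - 2*K/13 - 2*y/13)
b(13) + N(C, 13)*(-24) = 13 + (-6/13 - 2/13*13 - 2/13*2)*(-24) = 13 + (-6/13 - 2 - 4/13)*(-24) = 13 - 36/13*(-24) = 13 + 864/13 = 1033/13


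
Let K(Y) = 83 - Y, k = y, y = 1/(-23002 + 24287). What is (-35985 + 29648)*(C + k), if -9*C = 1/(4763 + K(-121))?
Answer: -275139866/57443355 ≈ -4.7898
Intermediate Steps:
y = 1/1285 ≈ 0.00077821
k = 1/1285 ≈ 0.00077821
C = -1/44703 (C = -1/(9*(4763 + (83 - 1*(-121)))) = -1/(9*(4763 + (83 + 121))) = -1/(9*(4763 + 204)) = -⅑/4967 = -⅑*1/4967 = -1/44703 ≈ -2.2370e-5)
(-35985 + 29648)*(C + k) = (-35985 + 29648)*(-1/44703 + 1/1285) = -6337*43418/57443355 = -275139866/57443355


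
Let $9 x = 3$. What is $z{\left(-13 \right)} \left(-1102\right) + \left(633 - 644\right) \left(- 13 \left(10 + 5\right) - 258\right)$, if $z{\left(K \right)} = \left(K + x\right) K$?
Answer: $- \frac{529439}{3} \approx -1.7648 \cdot 10^{5}$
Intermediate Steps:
$x = \frac{1}{3}$ ($x = \frac{1}{9} \cdot 3 = \frac{1}{3} \approx 0.33333$)
$z{\left(K \right)} = K \left(\frac{1}{3} + K\right)$ ($z{\left(K \right)} = \left(K + \frac{1}{3}\right) K = \left(\frac{1}{3} + K\right) K = K \left(\frac{1}{3} + K\right)$)
$z{\left(-13 \right)} \left(-1102\right) + \left(633 - 644\right) \left(- 13 \left(10 + 5\right) - 258\right) = - 13 \left(\frac{1}{3} - 13\right) \left(-1102\right) + \left(633 - 644\right) \left(- 13 \left(10 + 5\right) - 258\right) = \left(-13\right) \left(- \frac{38}{3}\right) \left(-1102\right) - 11 \left(\left(-13\right) 15 - 258\right) = \frac{494}{3} \left(-1102\right) - 11 \left(-195 - 258\right) = - \frac{544388}{3} - -4983 = - \frac{544388}{3} + 4983 = - \frac{529439}{3}$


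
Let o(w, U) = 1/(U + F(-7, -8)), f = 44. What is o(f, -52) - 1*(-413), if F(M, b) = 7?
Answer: 18584/45 ≈ 412.98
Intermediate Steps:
o(w, U) = 1/(7 + U) (o(w, U) = 1/(U + 7) = 1/(7 + U))
o(f, -52) - 1*(-413) = 1/(7 - 52) - 1*(-413) = 1/(-45) + 413 = -1/45 + 413 = 18584/45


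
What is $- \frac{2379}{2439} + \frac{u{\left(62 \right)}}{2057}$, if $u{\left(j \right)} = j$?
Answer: $- \frac{1580795}{1672341} \approx -0.94526$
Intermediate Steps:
$- \frac{2379}{2439} + \frac{u{\left(62 \right)}}{2057} = - \frac{2379}{2439} + \frac{62}{2057} = \left(-2379\right) \frac{1}{2439} + 62 \cdot \frac{1}{2057} = - \frac{793}{813} + \frac{62}{2057} = - \frac{1580795}{1672341}$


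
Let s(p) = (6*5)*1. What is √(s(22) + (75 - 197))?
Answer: 2*I*√23 ≈ 9.5917*I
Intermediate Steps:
s(p) = 30 (s(p) = 30*1 = 30)
√(s(22) + (75 - 197)) = √(30 + (75 - 197)) = √(30 - 122) = √(-92) = 2*I*√23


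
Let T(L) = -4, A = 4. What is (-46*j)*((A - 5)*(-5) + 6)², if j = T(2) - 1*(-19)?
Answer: -83490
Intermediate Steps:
j = 15 (j = -4 - 1*(-19) = -4 + 19 = 15)
(-46*j)*((A - 5)*(-5) + 6)² = (-46*15)*((4 - 5)*(-5) + 6)² = -690*(-1*(-5) + 6)² = -690*(5 + 6)² = -690*11² = -690*121 = -83490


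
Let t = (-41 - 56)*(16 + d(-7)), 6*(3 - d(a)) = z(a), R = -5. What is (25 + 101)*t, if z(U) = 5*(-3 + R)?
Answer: -313698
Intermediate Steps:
z(U) = -40 (z(U) = 5*(-3 - 5) = 5*(-8) = -40)
d(a) = 29/3 (d(a) = 3 - ⅙*(-40) = 3 + 20/3 = 29/3)
t = -7469/3 (t = (-41 - 56)*(16 + 29/3) = -97*77/3 = -7469/3 ≈ -2489.7)
(25 + 101)*t = (25 + 101)*(-7469/3) = 126*(-7469/3) = -313698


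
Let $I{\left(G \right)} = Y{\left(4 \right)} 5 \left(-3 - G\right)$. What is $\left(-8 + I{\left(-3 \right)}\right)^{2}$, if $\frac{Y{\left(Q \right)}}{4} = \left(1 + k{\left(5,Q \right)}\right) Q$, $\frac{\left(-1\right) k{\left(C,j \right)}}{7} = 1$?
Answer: $64$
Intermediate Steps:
$k{\left(C,j \right)} = -7$ ($k{\left(C,j \right)} = \left(-7\right) 1 = -7$)
$Y{\left(Q \right)} = - 24 Q$ ($Y{\left(Q \right)} = 4 \left(1 - 7\right) Q = 4 \left(- 6 Q\right) = - 24 Q$)
$I{\left(G \right)} = 1440 + 480 G$ ($I{\left(G \right)} = \left(-24\right) 4 \cdot 5 \left(-3 - G\right) = \left(-96\right) 5 \left(-3 - G\right) = - 480 \left(-3 - G\right) = 1440 + 480 G$)
$\left(-8 + I{\left(-3 \right)}\right)^{2} = \left(-8 + \left(1440 + 480 \left(-3\right)\right)\right)^{2} = \left(-8 + \left(1440 - 1440\right)\right)^{2} = \left(-8 + 0\right)^{2} = \left(-8\right)^{2} = 64$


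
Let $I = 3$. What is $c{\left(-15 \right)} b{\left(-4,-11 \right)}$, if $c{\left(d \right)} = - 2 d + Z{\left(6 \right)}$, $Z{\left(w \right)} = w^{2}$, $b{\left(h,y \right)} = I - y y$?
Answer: $-7788$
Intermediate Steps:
$b{\left(h,y \right)} = 3 - y^{2}$ ($b{\left(h,y \right)} = 3 - y y = 3 - y^{2}$)
$c{\left(d \right)} = 36 - 2 d$ ($c{\left(d \right)} = - 2 d + 6^{2} = - 2 d + 36 = 36 - 2 d$)
$c{\left(-15 \right)} b{\left(-4,-11 \right)} = \left(36 - -30\right) \left(3 - \left(-11\right)^{2}\right) = \left(36 + 30\right) \left(3 - 121\right) = 66 \left(3 - 121\right) = 66 \left(-118\right) = -7788$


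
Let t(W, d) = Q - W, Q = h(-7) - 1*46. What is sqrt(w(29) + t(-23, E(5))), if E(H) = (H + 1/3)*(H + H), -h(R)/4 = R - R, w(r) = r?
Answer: sqrt(6) ≈ 2.4495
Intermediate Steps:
h(R) = 0 (h(R) = -4*(R - R) = -4*0 = 0)
Q = -46 (Q = 0 - 1*46 = 0 - 46 = -46)
E(H) = 2*H*(1/3 + H) (E(H) = (H + 1/3)*(2*H) = (1/3 + H)*(2*H) = 2*H*(1/3 + H))
t(W, d) = -46 - W
sqrt(w(29) + t(-23, E(5))) = sqrt(29 + (-46 - 1*(-23))) = sqrt(29 + (-46 + 23)) = sqrt(29 - 23) = sqrt(6)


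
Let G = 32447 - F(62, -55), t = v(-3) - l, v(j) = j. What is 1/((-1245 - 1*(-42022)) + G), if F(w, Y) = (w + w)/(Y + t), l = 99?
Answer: 157/11496292 ≈ 1.3657e-5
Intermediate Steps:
t = -102 (t = -3 - 1*99 = -3 - 99 = -102)
F(w, Y) = 2*w/(-102 + Y) (F(w, Y) = (w + w)/(Y - 102) = (2*w)/(-102 + Y) = 2*w/(-102 + Y))
G = 5094303/157 (G = 32447 - 2*62/(-102 - 55) = 32447 - 2*62/(-157) = 32447 - 2*62*(-1)/157 = 32447 - 1*(-124/157) = 32447 + 124/157 = 5094303/157 ≈ 32448.)
1/((-1245 - 1*(-42022)) + G) = 1/((-1245 - 1*(-42022)) + 5094303/157) = 1/((-1245 + 42022) + 5094303/157) = 1/(40777 + 5094303/157) = 1/(11496292/157) = 157/11496292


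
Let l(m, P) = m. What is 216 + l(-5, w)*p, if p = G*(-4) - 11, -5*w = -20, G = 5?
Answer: 371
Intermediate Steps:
w = 4 (w = -⅕*(-20) = 4)
p = -31 (p = 5*(-4) - 11 = -20 - 11 = -31)
216 + l(-5, w)*p = 216 - 5*(-31) = 216 + 155 = 371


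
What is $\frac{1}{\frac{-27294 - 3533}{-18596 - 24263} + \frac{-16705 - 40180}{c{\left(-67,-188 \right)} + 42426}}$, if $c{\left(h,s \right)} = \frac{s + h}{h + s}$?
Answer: $- \frac{1818378793}{1130137086} \approx -1.609$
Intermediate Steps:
$c{\left(h,s \right)} = 1$ ($c{\left(h,s \right)} = \frac{h + s}{h + s} = 1$)
$\frac{1}{\frac{-27294 - 3533}{-18596 - 24263} + \frac{-16705 - 40180}{c{\left(-67,-188 \right)} + 42426}} = \frac{1}{\frac{-27294 - 3533}{-18596 - 24263} + \frac{-16705 - 40180}{1 + 42426}} = \frac{1}{- \frac{30827}{-42859} - \frac{56885}{42427}} = \frac{1}{\left(-30827\right) \left(- \frac{1}{42859}\right) - \frac{56885}{42427}} = \frac{1}{\frac{30827}{42859} - \frac{56885}{42427}} = \frac{1}{- \frac{1130137086}{1818378793}} = - \frac{1818378793}{1130137086}$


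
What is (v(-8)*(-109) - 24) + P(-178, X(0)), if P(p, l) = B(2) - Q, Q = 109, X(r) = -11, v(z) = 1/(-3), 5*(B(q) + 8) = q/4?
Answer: -3137/30 ≈ -104.57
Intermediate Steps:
B(q) = -8 + q/20 (B(q) = -8 + (q/4)/5 = -8 + q/20)
v(z) = -⅓
P(p, l) = -1169/10 (P(p, l) = (-8 + (1/20)*2) - 1*109 = (-8 + ⅒) - 109 = -79/10 - 109 = -1169/10)
(v(-8)*(-109) - 24) + P(-178, X(0)) = (-⅓*(-109) - 24) - 1169/10 = (109/3 - 24) - 1169/10 = 37/3 - 1169/10 = -3137/30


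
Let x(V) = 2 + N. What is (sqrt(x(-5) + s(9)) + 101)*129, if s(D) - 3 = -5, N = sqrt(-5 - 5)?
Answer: 13029 + 129*10**(1/4)*sqrt(I) ≈ 13191.0 + 162.21*I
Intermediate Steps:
N = I*sqrt(10) (N = sqrt(-10) = I*sqrt(10) ≈ 3.1623*I)
s(D) = -2 (s(D) = 3 - 5 = -2)
x(V) = 2 + I*sqrt(10)
(sqrt(x(-5) + s(9)) + 101)*129 = (sqrt((2 + I*sqrt(10)) - 2) + 101)*129 = (sqrt(I*sqrt(10)) + 101)*129 = (10**(1/4)*sqrt(I) + 101)*129 = (101 + 10**(1/4)*sqrt(I))*129 = 13029 + 129*10**(1/4)*sqrt(I)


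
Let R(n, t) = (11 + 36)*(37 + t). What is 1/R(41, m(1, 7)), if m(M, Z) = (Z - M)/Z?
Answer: 7/12455 ≈ 0.00056202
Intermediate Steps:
m(M, Z) = (Z - M)/Z
R(n, t) = 1739 + 47*t (R(n, t) = 47*(37 + t) = 1739 + 47*t)
1/R(41, m(1, 7)) = 1/(1739 + 47*((7 - 1*1)/7)) = 1/(1739 + 47*((7 - 1)/7)) = 1/(1739 + 47*((1/7)*6)) = 1/(1739 + 47*(6/7)) = 1/(1739 + 282/7) = 1/(12455/7) = 7/12455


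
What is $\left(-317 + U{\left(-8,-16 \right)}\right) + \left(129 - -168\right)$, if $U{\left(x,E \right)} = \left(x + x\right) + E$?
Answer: $-52$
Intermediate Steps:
$U{\left(x,E \right)} = E + 2 x$ ($U{\left(x,E \right)} = 2 x + E = E + 2 x$)
$\left(-317 + U{\left(-8,-16 \right)}\right) + \left(129 - -168\right) = \left(-317 + \left(-16 + 2 \left(-8\right)\right)\right) + \left(129 - -168\right) = \left(-317 - 32\right) + \left(129 + 168\right) = \left(-317 - 32\right) + 297 = -349 + 297 = -52$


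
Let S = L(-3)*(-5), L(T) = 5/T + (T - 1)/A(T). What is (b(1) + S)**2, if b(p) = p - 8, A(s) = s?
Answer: 256/9 ≈ 28.444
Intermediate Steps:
b(p) = -8 + p
L(T) = 5/T + (-1 + T)/T (L(T) = 5/T + (T - 1)/T = 5/T + (-1 + T)/T)
S = 5/3 (S = ((4 - 3)/(-3))*(-5) = -1/3*1*(-5) = -1/3*(-5) = 5/3 ≈ 1.6667)
(b(1) + S)**2 = ((-8 + 1) + 5/3)**2 = (-7 + 5/3)**2 = (-16/3)**2 = 256/9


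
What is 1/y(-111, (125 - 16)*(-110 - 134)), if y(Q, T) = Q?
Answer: -1/111 ≈ -0.0090090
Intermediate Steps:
1/y(-111, (125 - 16)*(-110 - 134)) = 1/(-111) = -1/111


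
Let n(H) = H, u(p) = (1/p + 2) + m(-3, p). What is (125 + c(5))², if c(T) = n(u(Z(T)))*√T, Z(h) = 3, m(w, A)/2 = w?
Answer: 141230/9 - 2750*√5/3 ≈ 13643.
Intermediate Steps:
m(w, A) = 2*w
u(p) = -4 + 1/p (u(p) = (1/p + 2) + 2*(-3) = (1/p + 2) - 6 = (2 + 1/p) - 6 = -4 + 1/p)
c(T) = -11*√T/3 (c(T) = (-4 + 1/3)*√T = (-4 + ⅓)*√T = -11*√T/3)
(125 + c(5))² = (125 - 11*√5/3)²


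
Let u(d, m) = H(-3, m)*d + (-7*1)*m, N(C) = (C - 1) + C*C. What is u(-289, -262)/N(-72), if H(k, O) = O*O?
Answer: -19836282/5111 ≈ -3881.1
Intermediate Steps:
N(C) = -1 + C + C**2 (N(C) = (-1 + C) + C**2 = -1 + C + C**2)
H(k, O) = O**2
u(d, m) = -7*m + d*m**2 (u(d, m) = m**2*d + (-7*1)*m = d*m**2 - 7*m = -7*m + d*m**2)
u(-289, -262)/N(-72) = (-262*(-7 - 289*(-262)))/(-1 - 72 + (-72)**2) = (-262*(-7 + 75718))/(-1 - 72 + 5184) = -262*75711/5111 = -19836282*1/5111 = -19836282/5111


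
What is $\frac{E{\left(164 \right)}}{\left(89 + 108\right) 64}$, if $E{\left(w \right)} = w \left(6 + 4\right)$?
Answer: $\frac{205}{1576} \approx 0.13008$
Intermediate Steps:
$E{\left(w \right)} = 10 w$ ($E{\left(w \right)} = w 10 = 10 w$)
$\frac{E{\left(164 \right)}}{\left(89 + 108\right) 64} = \frac{10 \cdot 164}{\left(89 + 108\right) 64} = \frac{1640}{197 \cdot 64} = \frac{1640}{12608} = 1640 \cdot \frac{1}{12608} = \frac{205}{1576}$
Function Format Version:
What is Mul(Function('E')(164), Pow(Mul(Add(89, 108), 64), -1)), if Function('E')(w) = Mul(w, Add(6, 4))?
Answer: Rational(205, 1576) ≈ 0.13008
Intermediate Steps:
Function('E')(w) = Mul(10, w) (Function('E')(w) = Mul(w, 10) = Mul(10, w))
Mul(Function('E')(164), Pow(Mul(Add(89, 108), 64), -1)) = Mul(Mul(10, 164), Pow(Mul(Add(89, 108), 64), -1)) = Mul(1640, Pow(Mul(197, 64), -1)) = Mul(1640, Pow(12608, -1)) = Mul(1640, Rational(1, 12608)) = Rational(205, 1576)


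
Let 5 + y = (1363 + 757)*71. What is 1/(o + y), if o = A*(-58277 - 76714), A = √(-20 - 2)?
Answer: 150515/423551307007 + 134991*I*√22/423551307007 ≈ 3.5536e-7 + 1.4949e-6*I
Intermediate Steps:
A = I*√22 (A = √(-22) = I*√22 ≈ 4.6904*I)
y = 150515 (y = -5 + (1363 + 757)*71 = -5 + 2120*71 = -5 + 150520 = 150515)
o = -134991*I*√22 (o = (I*√22)*(-58277 - 76714) = (I*√22)*(-134991) = -134991*I*√22 ≈ -6.3316e+5*I)
1/(o + y) = 1/(-134991*I*√22 + 150515) = 1/(150515 - 134991*I*√22)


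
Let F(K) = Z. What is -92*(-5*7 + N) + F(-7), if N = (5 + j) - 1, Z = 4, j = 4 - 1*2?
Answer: 2672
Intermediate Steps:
j = 2 (j = 4 - 2 = 2)
F(K) = 4
N = 6 (N = (5 + 2) - 1 = 7 - 1 = 6)
-92*(-5*7 + N) + F(-7) = -92*(-5*7 + 6) + 4 = -92*(-35 + 6) + 4 = -92*(-29) + 4 = 2668 + 4 = 2672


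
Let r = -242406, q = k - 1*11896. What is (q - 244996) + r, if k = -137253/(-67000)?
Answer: -33452828747/67000 ≈ -4.9930e+5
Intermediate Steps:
k = 137253/67000 (k = -137253*(-1/67000) = 137253/67000 ≈ 2.0486)
q = -796894747/67000 (q = 137253/67000 - 1*11896 = 137253/67000 - 11896 = -796894747/67000 ≈ -11894.)
(q - 244996) + r = (-796894747/67000 - 244996) - 242406 = -17211626747/67000 - 242406 = -33452828747/67000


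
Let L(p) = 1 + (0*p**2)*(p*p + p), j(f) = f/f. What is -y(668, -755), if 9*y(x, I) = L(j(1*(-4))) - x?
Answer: 667/9 ≈ 74.111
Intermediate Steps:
j(f) = 1
L(p) = 1 (L(p) = 1 + 0*(p**2 + p) = 1 + 0*(p + p**2) = 1 + 0 = 1)
y(x, I) = 1/9 - x/9 (y(x, I) = (1 - x)/9 = 1/9 - x/9)
-y(668, -755) = -(1/9 - 1/9*668) = -(1/9 - 668/9) = -1*(-667/9) = 667/9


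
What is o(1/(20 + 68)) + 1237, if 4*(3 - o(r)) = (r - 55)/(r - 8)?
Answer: 3482041/2812 ≈ 1238.3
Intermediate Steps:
o(r) = 3 - (-55 + r)/(4*(-8 + r)) (o(r) = 3 - (r - 55)/(4*(r - 8)) = 3 - (-55 + r)/(4*(-8 + r)))
o(1/(20 + 68)) + 1237 = (-41 + 11/(20 + 68))/(4*(-8 + 1/(20 + 68))) + 1237 = (-41 + 11/88)/(4*(-8 + 1/88)) + 1237 = (-41 + 11*(1/88))/(4*(-8 + 1/88)) + 1237 = (-41 + 1/8)/(4*(-703/88)) + 1237 = (1/4)*(-88/703)*(-327/8) + 1237 = 3597/2812 + 1237 = 3482041/2812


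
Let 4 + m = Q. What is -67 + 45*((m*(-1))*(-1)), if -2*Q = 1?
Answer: -539/2 ≈ -269.50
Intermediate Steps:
Q = -1/2 (Q = -1/2*1 = -1/2 ≈ -0.50000)
m = -9/2 (m = -4 - 1/2 = -9/2 ≈ -4.5000)
-67 + 45*((m*(-1))*(-1)) = -67 + 45*(-9/2*(-1)*(-1)) = -67 + 45*((9/2)*(-1)) = -67 + 45*(-9/2) = -67 - 405/2 = -539/2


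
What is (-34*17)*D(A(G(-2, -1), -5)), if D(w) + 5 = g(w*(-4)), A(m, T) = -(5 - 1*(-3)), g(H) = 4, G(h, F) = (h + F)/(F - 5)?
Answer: 578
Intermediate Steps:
G(h, F) = (F + h)/(-5 + F)
A(m, T) = -8 (A(m, T) = -(5 + 3) = -1*8 = -8)
D(w) = -1 (D(w) = -5 + 4 = -1)
(-34*17)*D(A(G(-2, -1), -5)) = -34*17*(-1) = -578*(-1) = 578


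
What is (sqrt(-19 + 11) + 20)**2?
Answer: 392 + 80*I*sqrt(2) ≈ 392.0 + 113.14*I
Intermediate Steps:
(sqrt(-19 + 11) + 20)**2 = (sqrt(-8) + 20)**2 = (2*I*sqrt(2) + 20)**2 = (20 + 2*I*sqrt(2))**2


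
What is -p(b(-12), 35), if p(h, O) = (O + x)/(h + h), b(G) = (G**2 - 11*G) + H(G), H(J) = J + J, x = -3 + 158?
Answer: -95/252 ≈ -0.37698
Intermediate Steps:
x = 155
H(J) = 2*J
b(G) = G**2 - 9*G (b(G) = (G**2 - 11*G) + 2*G = G**2 - 9*G)
p(h, O) = (155 + O)/(2*h) (p(h, O) = (O + 155)/(h + h) = (155 + O)/((2*h)) = (155 + O)*(1/(2*h)) = (155 + O)/(2*h))
-p(b(-12), 35) = -(155 + 35)/(2*((-12*(-9 - 12)))) = -190/(2*((-12*(-21)))) = -190/(2*252) = -1*95/252 = -95/252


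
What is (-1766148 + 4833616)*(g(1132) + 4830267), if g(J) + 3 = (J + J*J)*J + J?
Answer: 4468333973276784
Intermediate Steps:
g(J) = -3 + J + J*(J + J²) (g(J) = -3 + ((J + J*J)*J + J) = -3 + ((J + J²)*J + J) = -3 + (J*(J + J²) + J) = -3 + (J + J*(J + J²)) = -3 + J + J*(J + J²))
(-1766148 + 4833616)*(g(1132) + 4830267) = (-1766148 + 4833616)*((-3 + 1132 + 1132² + 1132³) + 4830267) = 3067468*((-3 + 1132 + 1281424 + 1450571968) + 4830267) = 3067468*(1451854521 + 4830267) = 3067468*1456684788 = 4468333973276784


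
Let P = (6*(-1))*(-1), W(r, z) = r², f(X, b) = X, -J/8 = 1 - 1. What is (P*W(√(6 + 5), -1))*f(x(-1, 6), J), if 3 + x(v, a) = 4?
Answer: 66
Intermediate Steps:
x(v, a) = 1 (x(v, a) = -3 + 4 = 1)
J = 0 (J = -8*(1 - 1) = -8*0 = 0)
P = 6 (P = -6*(-1) = 6)
(P*W(√(6 + 5), -1))*f(x(-1, 6), J) = (6*(√(6 + 5))²)*1 = (6*(√11)²)*1 = (6*11)*1 = 66*1 = 66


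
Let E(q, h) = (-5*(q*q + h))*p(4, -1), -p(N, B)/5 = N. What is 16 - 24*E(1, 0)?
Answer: -2384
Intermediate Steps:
p(N, B) = -5*N
E(q, h) = 100*h + 100*q² (E(q, h) = (-5*(q*q + h))*(-5*4) = -5*(q² + h)*(-20) = -5*(h + q²)*(-20) = (-5*h - 5*q²)*(-20) = 100*h + 100*q²)
16 - 24*E(1, 0) = 16 - 24*(100*0 + 100*1²) = 16 - 24*(0 + 100*1) = 16 - 24*(0 + 100) = 16 - 24*100 = 16 - 2400 = -2384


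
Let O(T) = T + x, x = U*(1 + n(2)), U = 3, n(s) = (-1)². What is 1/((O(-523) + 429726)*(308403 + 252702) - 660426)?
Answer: 1/240830655519 ≈ 4.1523e-12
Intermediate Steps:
n(s) = 1
x = 6 (x = 3*(1 + 1) = 3*2 = 6)
O(T) = 6 + T (O(T) = T + 6 = 6 + T)
1/((O(-523) + 429726)*(308403 + 252702) - 660426) = 1/(((6 - 523) + 429726)*(308403 + 252702) - 660426) = 1/((-517 + 429726)*561105 - 660426) = 1/(429209*561105 - 660426) = 1/(240831315945 - 660426) = 1/240830655519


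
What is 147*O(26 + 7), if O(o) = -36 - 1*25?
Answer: -8967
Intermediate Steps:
O(o) = -61 (O(o) = -36 - 25 = -61)
147*O(26 + 7) = 147*(-61) = -8967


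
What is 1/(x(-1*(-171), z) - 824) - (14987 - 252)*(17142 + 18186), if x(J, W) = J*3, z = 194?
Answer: -161893562881/311 ≈ -5.2056e+8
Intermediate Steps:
x(J, W) = 3*J
1/(x(-1*(-171), z) - 824) - (14987 - 252)*(17142 + 18186) = 1/(3*(-1*(-171)) - 824) - (14987 - 252)*(17142 + 18186) = 1/(3*171 - 824) - 14735*35328 = 1/(513 - 824) - 1*520558080 = 1/(-311) - 520558080 = -1/311 - 520558080 = -161893562881/311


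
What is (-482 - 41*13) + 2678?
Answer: 1663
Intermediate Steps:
(-482 - 41*13) + 2678 = (-482 - 533) + 2678 = -1015 + 2678 = 1663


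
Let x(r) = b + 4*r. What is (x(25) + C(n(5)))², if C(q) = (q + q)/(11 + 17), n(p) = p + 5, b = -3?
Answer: 467856/49 ≈ 9548.1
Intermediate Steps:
n(p) = 5 + p
x(r) = -3 + 4*r
C(q) = q/14 (C(q) = (2*q)/28 = (2*q)*(1/28) = q/14)
(x(25) + C(n(5)))² = ((-3 + 4*25) + (5 + 5)/14)² = ((-3 + 100) + (1/14)*10)² = (97 + 5/7)² = (684/7)² = 467856/49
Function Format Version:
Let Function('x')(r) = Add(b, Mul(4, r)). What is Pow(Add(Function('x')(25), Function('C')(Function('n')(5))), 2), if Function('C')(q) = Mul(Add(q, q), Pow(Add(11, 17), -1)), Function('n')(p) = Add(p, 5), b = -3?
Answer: Rational(467856, 49) ≈ 9548.1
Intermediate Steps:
Function('n')(p) = Add(5, p)
Function('x')(r) = Add(-3, Mul(4, r))
Function('C')(q) = Mul(Rational(1, 14), q) (Function('C')(q) = Mul(Mul(2, q), Pow(28, -1)) = Mul(Mul(2, q), Rational(1, 28)) = Mul(Rational(1, 14), q))
Pow(Add(Function('x')(25), Function('C')(Function('n')(5))), 2) = Pow(Add(Add(-3, Mul(4, 25)), Mul(Rational(1, 14), Add(5, 5))), 2) = Pow(Add(Add(-3, 100), Mul(Rational(1, 14), 10)), 2) = Pow(Add(97, Rational(5, 7)), 2) = Pow(Rational(684, 7), 2) = Rational(467856, 49)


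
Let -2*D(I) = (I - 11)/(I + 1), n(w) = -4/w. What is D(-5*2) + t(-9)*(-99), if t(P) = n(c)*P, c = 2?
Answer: -10699/6 ≈ -1783.2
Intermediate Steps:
D(I) = -(-11 + I)/(2*(1 + I)) (D(I) = -(I - 11)/(2*(I + 1)) = -(-11 + I)/(2*(1 + I)))
t(P) = -2*P (t(P) = (-4/2)*P = (-4*1/2)*P = -2*P)
D(-5*2) + t(-9)*(-99) = (11 - (-5)*2)/(2*(1 - 5*2)) - 2*(-9)*(-99) = (11 - 1*(-10))/(2*(1 - 10)) + 18*(-99) = (1/2)*(11 + 10)/(-9) - 1782 = (1/2)*(-1/9)*21 - 1782 = -7/6 - 1782 = -10699/6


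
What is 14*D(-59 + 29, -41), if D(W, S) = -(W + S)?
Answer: 994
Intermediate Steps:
D(W, S) = -S - W (D(W, S) = -(S + W) = -S - W)
14*D(-59 + 29, -41) = 14*(-1*(-41) - (-59 + 29)) = 14*(41 - 1*(-30)) = 14*(41 + 30) = 14*71 = 994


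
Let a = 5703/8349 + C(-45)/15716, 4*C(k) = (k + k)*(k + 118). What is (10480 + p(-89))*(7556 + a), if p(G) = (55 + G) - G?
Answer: 6963778743890955/87475256 ≈ 7.9609e+7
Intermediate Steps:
p(G) = 55
C(k) = k*(118 + k)/2 (C(k) = ((k + k)*(k + 118))/4 = ((2*k)*(118 + k))/4 = (2*k*(118 + k))/4 = k*(118 + k)/2)
a = 50610077/87475256 (a = 5703/8349 + ((½)*(-45)*(118 - 45))/15716 = 5703*(1/8349) + ((½)*(-45)*73)*(1/15716) = 1901/2783 - 3285/2*1/15716 = 1901/2783 - 3285/31432 = 50610077/87475256 ≈ 0.57856)
(10480 + p(-89))*(7556 + a) = (10480 + 55)*(7556 + 50610077/87475256) = 10535*(661013644413/87475256) = 6963778743890955/87475256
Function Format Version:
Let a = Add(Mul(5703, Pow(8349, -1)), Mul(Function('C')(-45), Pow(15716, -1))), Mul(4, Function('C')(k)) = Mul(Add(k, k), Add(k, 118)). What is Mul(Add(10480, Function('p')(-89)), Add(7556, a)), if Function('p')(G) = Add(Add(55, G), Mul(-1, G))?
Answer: Rational(6963778743890955, 87475256) ≈ 7.9609e+7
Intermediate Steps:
Function('p')(G) = 55
Function('C')(k) = Mul(Rational(1, 2), k, Add(118, k)) (Function('C')(k) = Mul(Rational(1, 4), Mul(Add(k, k), Add(k, 118))) = Mul(Rational(1, 4), Mul(Mul(2, k), Add(118, k))) = Mul(Rational(1, 4), Mul(2, k, Add(118, k))) = Mul(Rational(1, 2), k, Add(118, k)))
a = Rational(50610077, 87475256) (a = Add(Mul(5703, Pow(8349, -1)), Mul(Mul(Rational(1, 2), -45, Add(118, -45)), Pow(15716, -1))) = Add(Mul(5703, Rational(1, 8349)), Mul(Mul(Rational(1, 2), -45, 73), Rational(1, 15716))) = Add(Rational(1901, 2783), Mul(Rational(-3285, 2), Rational(1, 15716))) = Add(Rational(1901, 2783), Rational(-3285, 31432)) = Rational(50610077, 87475256) ≈ 0.57856)
Mul(Add(10480, Function('p')(-89)), Add(7556, a)) = Mul(Add(10480, 55), Add(7556, Rational(50610077, 87475256))) = Mul(10535, Rational(661013644413, 87475256)) = Rational(6963778743890955, 87475256)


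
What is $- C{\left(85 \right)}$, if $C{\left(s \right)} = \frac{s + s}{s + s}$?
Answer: $-1$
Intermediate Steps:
$C{\left(s \right)} = 1$ ($C{\left(s \right)} = \frac{2 s}{2 s} = 2 s \frac{1}{2 s} = 1$)
$- C{\left(85 \right)} = \left(-1\right) 1 = -1$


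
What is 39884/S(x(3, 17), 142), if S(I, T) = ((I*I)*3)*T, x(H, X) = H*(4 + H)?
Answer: 19942/93933 ≈ 0.21230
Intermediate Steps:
S(I, T) = 3*T*I**2 (S(I, T) = (I**2*3)*T = (3*I**2)*T = 3*T*I**2)
39884/S(x(3, 17), 142) = 39884/((3*142*(3*(4 + 3))**2)) = 39884/((3*142*(3*7)**2)) = 39884/((3*142*21**2)) = 39884/((3*142*441)) = 39884/187866 = 39884*(1/187866) = 19942/93933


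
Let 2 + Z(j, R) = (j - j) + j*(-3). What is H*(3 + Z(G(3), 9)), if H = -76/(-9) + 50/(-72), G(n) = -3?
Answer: 155/2 ≈ 77.500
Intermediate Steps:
Z(j, R) = -2 - 3*j (Z(j, R) = -2 + ((j - j) + j*(-3)) = -2 + (0 - 3*j) = -2 - 3*j)
H = 31/4 (H = -76*(-⅑) + 50*(-1/72) = 76/9 - 25/36 = 31/4 ≈ 7.7500)
H*(3 + Z(G(3), 9)) = 31*(3 + (-2 - 3*(-3)))/4 = 31*(3 + (-2 + 9))/4 = 31*(3 + 7)/4 = (31/4)*10 = 155/2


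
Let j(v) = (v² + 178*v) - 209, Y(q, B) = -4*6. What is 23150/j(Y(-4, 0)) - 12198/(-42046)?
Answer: -92573171/16418963 ≈ -5.6382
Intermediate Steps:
Y(q, B) = -24
j(v) = -209 + v² + 178*v
23150/j(Y(-4, 0)) - 12198/(-42046) = 23150/(-209 + (-24)² + 178*(-24)) - 12198/(-42046) = 23150/(-209 + 576 - 4272) - 12198*(-1/42046) = 23150/(-3905) + 6099/21023 = 23150*(-1/3905) + 6099/21023 = -4630/781 + 6099/21023 = -92573171/16418963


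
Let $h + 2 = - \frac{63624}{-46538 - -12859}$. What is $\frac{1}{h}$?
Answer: $- \frac{33679}{3734} \approx -9.0195$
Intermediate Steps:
$h = - \frac{3734}{33679}$ ($h = -2 - \frac{63624}{-46538 - -12859} = -2 - \frac{63624}{-46538 + 12859} = -2 - \frac{63624}{-33679} = -2 - - \frac{63624}{33679} = -2 + \frac{63624}{33679} = - \frac{3734}{33679} \approx -0.11087$)
$\frac{1}{h} = \frac{1}{- \frac{3734}{33679}} = - \frac{33679}{3734}$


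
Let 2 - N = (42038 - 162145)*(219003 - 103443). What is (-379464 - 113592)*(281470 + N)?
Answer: -6843541542653952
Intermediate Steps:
N = 13879564922 (N = 2 - (42038 - 162145)*(219003 - 103443) = 2 - (-120107)*115560 = 2 - 1*(-13879564920) = 2 + 13879564920 = 13879564922)
(-379464 - 113592)*(281470 + N) = (-379464 - 113592)*(281470 + 13879564922) = -493056*13879846392 = -6843541542653952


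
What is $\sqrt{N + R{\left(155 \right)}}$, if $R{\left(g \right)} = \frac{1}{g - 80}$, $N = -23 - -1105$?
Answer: $\frac{\sqrt{243453}}{15} \approx 32.894$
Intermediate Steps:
$N = 1082$ ($N = -23 + 1105 = 1082$)
$R{\left(g \right)} = \frac{1}{-80 + g}$
$\sqrt{N + R{\left(155 \right)}} = \sqrt{1082 + \frac{1}{-80 + 155}} = \sqrt{1082 + \frac{1}{75}} = \sqrt{\frac{81151}{75}} = \frac{\sqrt{243453}}{15}$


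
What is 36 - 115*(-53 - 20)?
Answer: 8431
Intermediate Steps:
36 - 115*(-53 - 20) = 36 - 115*(-73) = 36 + 8395 = 8431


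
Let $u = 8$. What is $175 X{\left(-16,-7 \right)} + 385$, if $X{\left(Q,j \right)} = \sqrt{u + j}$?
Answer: $560$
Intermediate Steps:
$X{\left(Q,j \right)} = \sqrt{8 + j}$
$175 X{\left(-16,-7 \right)} + 385 = 175 \sqrt{8 - 7} + 385 = 175 \sqrt{1} + 385 = 175 \cdot 1 + 385 = 175 + 385 = 560$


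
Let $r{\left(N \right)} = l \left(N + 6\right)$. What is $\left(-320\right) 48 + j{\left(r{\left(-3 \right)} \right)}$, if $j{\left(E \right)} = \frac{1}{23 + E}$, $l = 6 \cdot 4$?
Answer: $- \frac{1459199}{95} \approx -15360.0$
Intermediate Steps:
$l = 24$
$r{\left(N \right)} = 144 + 24 N$ ($r{\left(N \right)} = 24 \left(N + 6\right) = 24 \left(6 + N\right) = 144 + 24 N$)
$\left(-320\right) 48 + j{\left(r{\left(-3 \right)} \right)} = \left(-320\right) 48 + \frac{1}{23 + \left(144 + 24 \left(-3\right)\right)} = -15360 + \frac{1}{23 + \left(144 - 72\right)} = -15360 + \frac{1}{23 + 72} = -15360 + \frac{1}{95} = - \frac{1459199}{95}$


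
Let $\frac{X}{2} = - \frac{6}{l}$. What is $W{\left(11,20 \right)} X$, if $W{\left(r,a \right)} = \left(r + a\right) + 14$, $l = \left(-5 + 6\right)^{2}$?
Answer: $-540$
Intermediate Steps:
$l = 1$ ($l = 1^{2} = 1$)
$W{\left(r,a \right)} = 14 + a + r$ ($W{\left(r,a \right)} = \left(a + r\right) + 14 = 14 + a + r$)
$X = -12$ ($X = 2 \left(- \frac{6}{1}\right) = 2 \left(\left(-6\right) 1\right) = 2 \left(-6\right) = -12$)
$W{\left(11,20 \right)} X = \left(14 + 20 + 11\right) \left(-12\right) = 45 \left(-12\right) = -540$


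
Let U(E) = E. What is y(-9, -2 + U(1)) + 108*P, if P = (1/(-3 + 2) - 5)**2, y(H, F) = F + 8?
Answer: 3895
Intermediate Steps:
y(H, F) = 8 + F
P = 36 (P = (1/(-1) - 5)**2 = (-1 - 5)**2 = (-6)**2 = 36)
y(-9, -2 + U(1)) + 108*P = (8 + (-2 + 1)) + 108*36 = (8 - 1) + 3888 = 7 + 3888 = 3895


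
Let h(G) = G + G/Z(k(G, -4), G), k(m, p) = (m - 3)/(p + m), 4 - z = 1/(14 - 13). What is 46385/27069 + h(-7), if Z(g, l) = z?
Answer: -68753/9023 ≈ -7.6198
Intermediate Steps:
z = 3 (z = 4 - 1/(14 - 13) = 4 - 1/1 = 4 - 1*1 = 4 - 1 = 3)
k(m, p) = (-3 + m)/(m + p)
Z(g, l) = 3
h(G) = 4*G/3 (h(G) = G + G/3 = 4*G/3)
46385/27069 + h(-7) = 46385/27069 + (4/3)*(-7) = 46385*(1/27069) - 28/3 = 46385/27069 - 28/3 = -68753/9023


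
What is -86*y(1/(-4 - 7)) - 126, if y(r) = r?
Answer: -1300/11 ≈ -118.18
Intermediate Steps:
-86*y(1/(-4 - 7)) - 126 = -86/(-4 - 7) - 126 = -86/(-11) - 126 = -86*(-1/11) - 126 = 86/11 - 126 = -1300/11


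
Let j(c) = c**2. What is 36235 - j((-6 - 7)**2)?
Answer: 7674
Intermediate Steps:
36235 - j((-6 - 7)**2) = 36235 - ((-6 - 7)**2)**2 = 36235 - ((-13)**2)**2 = 36235 - 1*169**2 = 36235 - 1*28561 = 36235 - 28561 = 7674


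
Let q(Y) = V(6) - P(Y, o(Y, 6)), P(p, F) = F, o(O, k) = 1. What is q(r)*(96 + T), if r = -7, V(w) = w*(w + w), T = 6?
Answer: 7242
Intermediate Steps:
V(w) = 2*w² (V(w) = w*(2*w) = 2*w²)
q(Y) = 71 (q(Y) = 2*6² - 1*1 = 2*36 - 1 = 72 - 1 = 71)
q(r)*(96 + T) = 71*(96 + 6) = 71*102 = 7242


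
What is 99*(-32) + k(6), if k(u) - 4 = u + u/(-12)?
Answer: -6317/2 ≈ -3158.5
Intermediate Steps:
k(u) = 4 + 11*u/12 (k(u) = 4 + (u + u/(-12)) = 4 + (u + u*(-1/12)) = 4 + (u - u/12) = 4 + 11*u/12)
99*(-32) + k(6) = 99*(-32) + (4 + (11/12)*6) = -3168 + (4 + 11/2) = -3168 + 19/2 = -6317/2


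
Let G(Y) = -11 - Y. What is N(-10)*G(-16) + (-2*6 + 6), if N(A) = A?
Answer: -56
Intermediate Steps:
N(-10)*G(-16) + (-2*6 + 6) = -10*(-11 - 1*(-16)) + (-2*6 + 6) = -10*(-11 + 16) + (-12 + 6) = -10*5 - 6 = -50 - 6 = -56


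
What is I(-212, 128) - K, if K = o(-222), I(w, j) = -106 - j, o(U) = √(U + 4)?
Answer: -234 - I*√218 ≈ -234.0 - 14.765*I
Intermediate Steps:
o(U) = √(4 + U)
K = I*√218 (K = √(4 - 222) = √(-218) = I*√218 ≈ 14.765*I)
I(-212, 128) - K = (-106 - 1*128) - I*√218 = (-106 - 128) - I*√218 = -234 - I*√218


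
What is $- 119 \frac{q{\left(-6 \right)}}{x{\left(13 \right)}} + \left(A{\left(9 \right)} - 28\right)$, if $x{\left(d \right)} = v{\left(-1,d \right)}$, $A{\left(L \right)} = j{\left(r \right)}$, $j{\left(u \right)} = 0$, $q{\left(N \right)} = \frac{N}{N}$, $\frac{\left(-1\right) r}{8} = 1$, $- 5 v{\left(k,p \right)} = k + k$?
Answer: $- \frac{651}{2} \approx -325.5$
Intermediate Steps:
$v{\left(k,p \right)} = - \frac{2 k}{5}$ ($v{\left(k,p \right)} = - \frac{k + k}{5} = - \frac{2 k}{5}$)
$r = -8$ ($r = \left(-8\right) 1 = -8$)
$q{\left(N \right)} = 1$
$A{\left(L \right)} = 0$
$x{\left(d \right)} = \frac{2}{5}$ ($x{\left(d \right)} = \left(- \frac{2}{5}\right) \left(-1\right) = \frac{2}{5}$)
$- 119 \frac{q{\left(-6 \right)}}{x{\left(13 \right)}} + \left(A{\left(9 \right)} - 28\right) = - 119 \cdot 1 \frac{1}{\frac{2}{5}} + \left(0 - 28\right) = - 119 \cdot 1 \cdot \frac{5}{2} - 28 = \left(-119\right) \frac{5}{2} - 28 = - \frac{595}{2} - 28 = - \frac{651}{2}$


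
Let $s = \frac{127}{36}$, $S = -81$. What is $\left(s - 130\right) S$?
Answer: $\frac{40977}{4} \approx 10244.0$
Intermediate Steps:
$s = \frac{127}{36}$ ($s = 127 \cdot \frac{1}{36} = \frac{127}{36} \approx 3.5278$)
$\left(s - 130\right) S = \left(\frac{127}{36} - 130\right) \left(-81\right) = \left(- \frac{4553}{36}\right) \left(-81\right) = \frac{40977}{4}$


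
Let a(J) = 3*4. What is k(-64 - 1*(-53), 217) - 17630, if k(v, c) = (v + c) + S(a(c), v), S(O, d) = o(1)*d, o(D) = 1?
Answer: -17435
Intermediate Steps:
a(J) = 12
S(O, d) = d (S(O, d) = 1*d = d)
k(v, c) = c + 2*v (k(v, c) = (v + c) + v = (c + v) + v = c + 2*v)
k(-64 - 1*(-53), 217) - 17630 = (217 + 2*(-64 - 1*(-53))) - 17630 = (217 + 2*(-64 + 53)) - 17630 = (217 + 2*(-11)) - 17630 = (217 - 22) - 17630 = 195 - 17630 = -17435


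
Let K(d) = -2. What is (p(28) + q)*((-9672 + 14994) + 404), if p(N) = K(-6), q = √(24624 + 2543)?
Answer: -11452 + 5726*√27167 ≈ 9.3233e+5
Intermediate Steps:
q = √27167 ≈ 164.82
p(N) = -2
(p(28) + q)*((-9672 + 14994) + 404) = (-2 + √27167)*((-9672 + 14994) + 404) = (-2 + √27167)*(5322 + 404) = (-2 + √27167)*5726 = -11452 + 5726*√27167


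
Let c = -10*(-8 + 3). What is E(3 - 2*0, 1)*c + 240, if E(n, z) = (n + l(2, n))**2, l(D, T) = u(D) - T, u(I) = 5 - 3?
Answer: 440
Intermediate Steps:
u(I) = 2
l(D, T) = 2 - T
c = 50 (c = -10*(-5) = 50)
E(n, z) = 4 (E(n, z) = (n + (2 - n))**2 = 2**2 = 4)
E(3 - 2*0, 1)*c + 240 = 4*50 + 240 = 200 + 240 = 440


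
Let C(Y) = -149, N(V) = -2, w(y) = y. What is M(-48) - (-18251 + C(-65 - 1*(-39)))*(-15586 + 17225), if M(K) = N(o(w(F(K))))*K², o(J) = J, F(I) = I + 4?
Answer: 30152992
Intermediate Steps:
F(I) = 4 + I
M(K) = -2*K²
M(-48) - (-18251 + C(-65 - 1*(-39)))*(-15586 + 17225) = -2*(-48)² - (-18251 - 149)*(-15586 + 17225) = -2*2304 - (-18400)*1639 = -4608 - 1*(-30157600) = -4608 + 30157600 = 30152992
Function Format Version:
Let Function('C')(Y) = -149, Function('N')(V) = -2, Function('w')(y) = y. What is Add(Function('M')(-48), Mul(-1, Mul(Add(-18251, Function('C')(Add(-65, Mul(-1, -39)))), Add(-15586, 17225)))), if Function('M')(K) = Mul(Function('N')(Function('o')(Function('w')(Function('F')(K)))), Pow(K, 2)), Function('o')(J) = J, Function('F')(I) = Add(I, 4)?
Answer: 30152992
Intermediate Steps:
Function('F')(I) = Add(4, I)
Function('M')(K) = Mul(-2, Pow(K, 2))
Add(Function('M')(-48), Mul(-1, Mul(Add(-18251, Function('C')(Add(-65, Mul(-1, -39)))), Add(-15586, 17225)))) = Add(Mul(-2, Pow(-48, 2)), Mul(-1, Mul(Add(-18251, -149), Add(-15586, 17225)))) = Add(Mul(-2, 2304), Mul(-1, Mul(-18400, 1639))) = Add(-4608, Mul(-1, -30157600)) = Add(-4608, 30157600) = 30152992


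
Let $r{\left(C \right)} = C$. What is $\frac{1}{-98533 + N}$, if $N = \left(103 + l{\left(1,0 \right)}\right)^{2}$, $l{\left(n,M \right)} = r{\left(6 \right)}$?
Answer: $- \frac{1}{86652} \approx -1.154 \cdot 10^{-5}$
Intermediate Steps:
$l{\left(n,M \right)} = 6$
$N = 11881$ ($N = \left(103 + 6\right)^{2} = 109^{2} = 11881$)
$\frac{1}{-98533 + N} = \frac{1}{-98533 + 11881} = \frac{1}{-86652} = - \frac{1}{86652}$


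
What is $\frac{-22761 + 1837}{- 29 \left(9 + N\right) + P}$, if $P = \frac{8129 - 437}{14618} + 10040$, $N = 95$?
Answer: $- \frac{76466758}{25671131} \approx -2.9787$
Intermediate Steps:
$P = \frac{73386206}{7309}$ ($P = \left(8129 - 437\right) \frac{1}{14618} + 10040 = 7692 \cdot \frac{1}{14618} + 10040 = \frac{3846}{7309} + 10040 = \frac{73386206}{7309} \approx 10041.0$)
$\frac{-22761 + 1837}{- 29 \left(9 + N\right) + P} = \frac{-22761 + 1837}{- 29 \left(9 + 95\right) + \frac{73386206}{7309}} = - \frac{20924}{\left(-29\right) 104 + \frac{73386206}{7309}} = - \frac{20924}{-3016 + \frac{73386206}{7309}} = - \frac{20924}{\frac{51342262}{7309}} = \left(-20924\right) \frac{7309}{51342262} = - \frac{76466758}{25671131}$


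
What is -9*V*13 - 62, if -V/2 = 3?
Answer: 640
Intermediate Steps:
V = -6 (V = -2*3 = -6)
-9*V*13 - 62 = -(-54)*13 - 62 = -9*(-78) - 62 = 702 - 62 = 640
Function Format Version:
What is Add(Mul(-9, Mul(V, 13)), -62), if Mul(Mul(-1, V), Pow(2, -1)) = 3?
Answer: 640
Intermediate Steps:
V = -6 (V = Mul(-2, 3) = -6)
Add(Mul(-9, Mul(V, 13)), -62) = Add(Mul(-9, Mul(-6, 13)), -62) = Add(Mul(-9, -78), -62) = Add(702, -62) = 640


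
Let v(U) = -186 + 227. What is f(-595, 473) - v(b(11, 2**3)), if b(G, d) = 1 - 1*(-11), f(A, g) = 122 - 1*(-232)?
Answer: 313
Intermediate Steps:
f(A, g) = 354 (f(A, g) = 122 + 232 = 354)
b(G, d) = 12 (b(G, d) = 1 + 11 = 12)
v(U) = 41
f(-595, 473) - v(b(11, 2**3)) = 354 - 1*41 = 354 - 41 = 313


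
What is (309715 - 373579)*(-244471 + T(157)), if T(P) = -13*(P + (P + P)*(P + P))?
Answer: 97600796640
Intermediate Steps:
T(P) = -52*P² - 13*P (T(P) = -13*(P + (2*P)*(2*P)) = -13*(P + 4*P²) = -52*P² - 13*P)
(309715 - 373579)*(-244471 + T(157)) = (309715 - 373579)*(-244471 - 13*157*(1 + 4*157)) = -63864*(-244471 - 13*157*(1 + 628)) = -63864*(-244471 - 13*157*629) = -63864*(-244471 - 1283789) = -63864*(-1528260) = 97600796640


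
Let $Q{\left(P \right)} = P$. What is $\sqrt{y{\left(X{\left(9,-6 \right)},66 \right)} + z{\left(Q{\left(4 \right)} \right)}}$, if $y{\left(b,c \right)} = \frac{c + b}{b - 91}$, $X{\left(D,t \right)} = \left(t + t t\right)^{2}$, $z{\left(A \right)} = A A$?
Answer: $\frac{\sqrt{11253190}}{809} \approx 4.1466$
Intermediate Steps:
$z{\left(A \right)} = A^{2}$
$X{\left(D,t \right)} = \left(t + t^{2}\right)^{2}$
$y{\left(b,c \right)} = \frac{b + c}{-91 + b}$
$\sqrt{y{\left(X{\left(9,-6 \right)},66 \right)} + z{\left(Q{\left(4 \right)} \right)}} = \sqrt{\frac{\left(-6\right)^{2} \left(1 - 6\right)^{2} + 66}{-91 + \left(-6\right)^{2} \left(1 - 6\right)^{2}} + 4^{2}} = \sqrt{\frac{36 \left(-5\right)^{2} + 66}{-91 + 36 \left(-5\right)^{2}} + 16} = \sqrt{\frac{36 \cdot 25 + 66}{-91 + 36 \cdot 25} + 16} = \sqrt{\frac{900 + 66}{-91 + 900} + 16} = \sqrt{\frac{1}{809} \cdot 966 + 16} = \sqrt{\frac{966}{809} + 16} = \sqrt{\frac{13910}{809}} = \frac{\sqrt{11253190}}{809}$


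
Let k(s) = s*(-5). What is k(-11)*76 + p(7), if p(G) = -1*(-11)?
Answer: 4191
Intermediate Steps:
p(G) = 11
k(s) = -5*s
k(-11)*76 + p(7) = -5*(-11)*76 + 11 = 55*76 + 11 = 4180 + 11 = 4191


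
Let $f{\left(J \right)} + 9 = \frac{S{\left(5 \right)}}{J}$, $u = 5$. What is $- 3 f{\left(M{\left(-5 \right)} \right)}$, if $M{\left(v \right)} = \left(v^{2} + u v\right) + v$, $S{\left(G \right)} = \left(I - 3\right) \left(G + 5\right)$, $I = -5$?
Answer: $-21$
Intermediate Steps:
$S{\left(G \right)} = -40 - 8 G$ ($S{\left(G \right)} = \left(-5 - 3\right) \left(G + 5\right) = - 8 \left(5 + G\right) = -40 - 8 G$)
$M{\left(v \right)} = v^{2} + 6 v$ ($M{\left(v \right)} = \left(v^{2} + 5 v\right) + v = v^{2} + 6 v$)
$f{\left(J \right)} = -9 - \frac{80}{J}$ ($f{\left(J \right)} = -9 + \frac{-40 - 40}{J} = -9 - \frac{80}{J}$)
$- 3 f{\left(M{\left(-5 \right)} \right)} = - 3 \left(-9 - \frac{80}{\left(-5\right) \left(6 - 5\right)}\right) = - 3 \left(-9 - \frac{80}{\left(-5\right) 1}\right) = - 3 \left(-9 - \frac{80}{-5}\right) = - 3 \left(-9 - -16\right) = - 3 \left(-9 + 16\right) = \left(-3\right) 7 = -21$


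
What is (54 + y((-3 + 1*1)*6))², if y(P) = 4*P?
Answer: 36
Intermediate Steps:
(54 + y((-3 + 1*1)*6))² = (54 + 4*((-3 + 1*1)*6))² = (54 + 4*((-3 + 1)*6))² = (54 + 4*(-2*6))² = (54 + 4*(-12))² = (54 - 48)² = 6² = 36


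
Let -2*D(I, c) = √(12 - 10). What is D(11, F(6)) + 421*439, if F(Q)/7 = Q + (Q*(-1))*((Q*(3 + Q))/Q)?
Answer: 184819 - √2/2 ≈ 1.8482e+5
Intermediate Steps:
F(Q) = 7*Q - 7*Q*(3 + Q) (F(Q) = 7*(Q + (Q*(-1))*((Q*(3 + Q))/Q)) = 7*(Q + (-Q)*(3 + Q)) = 7*(Q - Q*(3 + Q)) = 7*Q - 7*Q*(3 + Q))
D(I, c) = -√2/2 (D(I, c) = -√(12 - 10)/2 = -√2/2)
D(11, F(6)) + 421*439 = -√2/2 + 421*439 = -√2/2 + 184819 = 184819 - √2/2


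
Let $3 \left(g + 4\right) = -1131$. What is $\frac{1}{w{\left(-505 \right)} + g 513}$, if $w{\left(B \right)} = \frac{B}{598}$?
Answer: $- \frac{598}{116881399} \approx -5.1163 \cdot 10^{-6}$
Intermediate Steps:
$g = -381$ ($g = -4 + \frac{1}{3} \left(-1131\right) = -4 - 377 = -381$)
$w{\left(B \right)} = \frac{B}{598}$ ($w{\left(B \right)} = B \frac{1}{598} = \frac{B}{598}$)
$\frac{1}{w{\left(-505 \right)} + g 513} = \frac{1}{\frac{1}{598} \left(-505\right) - 195453} = \frac{1}{- \frac{505}{598} - 195453} = \frac{1}{- \frac{116881399}{598}} = - \frac{598}{116881399}$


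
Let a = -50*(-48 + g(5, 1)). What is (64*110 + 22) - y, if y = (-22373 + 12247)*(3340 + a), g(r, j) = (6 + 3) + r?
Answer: 51042102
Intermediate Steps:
g(r, j) = 9 + r
a = 1700 (a = -50*(-48 + (9 + 5)) = -50*(-48 + 14) = -50*(-34) = 1700)
y = -51035040 (y = (-22373 + 12247)*(3340 + 1700) = -10126*5040 = -51035040)
(64*110 + 22) - y = (64*110 + 22) - 1*(-51035040) = (7040 + 22) + 51035040 = 7062 + 51035040 = 51042102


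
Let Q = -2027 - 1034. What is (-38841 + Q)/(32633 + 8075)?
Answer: -20951/20354 ≈ -1.0293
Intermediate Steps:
Q = -3061
(-38841 + Q)/(32633 + 8075) = (-38841 - 3061)/(32633 + 8075) = -41902/40708 = -41902*1/40708 = -20951/20354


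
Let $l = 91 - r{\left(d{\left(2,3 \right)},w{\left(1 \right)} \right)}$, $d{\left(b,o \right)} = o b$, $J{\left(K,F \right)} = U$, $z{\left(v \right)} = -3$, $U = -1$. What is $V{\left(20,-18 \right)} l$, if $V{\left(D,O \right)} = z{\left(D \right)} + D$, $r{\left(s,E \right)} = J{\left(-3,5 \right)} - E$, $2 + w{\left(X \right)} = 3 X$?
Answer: $1581$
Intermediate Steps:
$J{\left(K,F \right)} = -1$
$d{\left(b,o \right)} = b o$
$w{\left(X \right)} = -2 + 3 X$
$r{\left(s,E \right)} = -1 - E$
$l = 93$ ($l = 91 - \left(-1 - \left(-2 + 3 \cdot 1\right)\right) = 91 - \left(-1 - \left(-2 + 3\right)\right) = 91 - \left(-1 - 1\right) = 91 - -2 = 91 + 2 = 93$)
$V{\left(D,O \right)} = -3 + D$
$V{\left(20,-18 \right)} l = \left(-3 + 20\right) 93 = 17 \cdot 93 = 1581$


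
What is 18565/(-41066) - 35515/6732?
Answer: -791719285/138228156 ≈ -5.7276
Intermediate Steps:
18565/(-41066) - 35515/6732 = 18565*(-1/41066) - 35515*1/6732 = -18565/41066 - 35515/6732 = -791719285/138228156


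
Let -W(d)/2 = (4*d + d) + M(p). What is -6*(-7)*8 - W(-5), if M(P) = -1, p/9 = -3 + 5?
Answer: 284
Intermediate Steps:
p = 18 (p = 9*(-3 + 5) = 9*2 = 18)
W(d) = 2 - 10*d (W(d) = -2*((4*d + d) - 1) = -2*(5*d - 1) = -2*(-1 + 5*d) = 2 - 10*d)
-6*(-7)*8 - W(-5) = -6*(-7)*8 - (2 - 10*(-5)) = 42*8 - (2 + 50) = 336 - 1*52 = 336 - 52 = 284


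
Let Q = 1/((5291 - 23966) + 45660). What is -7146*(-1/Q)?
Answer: 192834810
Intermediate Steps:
Q = 1/26985 (Q = 1/(-18675 + 45660) = 1/26985 ≈ 3.7058e-5)
-7146*(-1/Q) = -7146/((-1*1/26985)) = -7146/(-1/26985) = -7146*(-26985) = 192834810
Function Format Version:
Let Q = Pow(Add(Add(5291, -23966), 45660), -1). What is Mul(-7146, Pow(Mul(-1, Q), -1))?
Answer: 192834810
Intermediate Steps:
Q = Rational(1, 26985) (Q = Pow(Add(-18675, 45660), -1) = Pow(26985, -1) = Rational(1, 26985) ≈ 3.7058e-5)
Mul(-7146, Pow(Mul(-1, Q), -1)) = Mul(-7146, Pow(Mul(-1, Rational(1, 26985)), -1)) = Mul(-7146, Pow(Rational(-1, 26985), -1)) = Mul(-7146, -26985) = 192834810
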